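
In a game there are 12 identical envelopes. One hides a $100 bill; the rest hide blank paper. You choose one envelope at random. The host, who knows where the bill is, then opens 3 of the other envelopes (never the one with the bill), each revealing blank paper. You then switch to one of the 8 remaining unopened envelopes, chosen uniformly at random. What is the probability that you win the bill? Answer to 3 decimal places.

Your original envelope holds the bill with probability 1/12, so the other 11 collectively hold it with probability 11/12.
The host can always find 3 empty envelopes to open, so the reveals don't change that 11/12; it is now spread over the 8 remaining unopened envelopes.
P(win by switching) = (11/12) · (1/8) = 11/96 ≈ 0.115.

0.115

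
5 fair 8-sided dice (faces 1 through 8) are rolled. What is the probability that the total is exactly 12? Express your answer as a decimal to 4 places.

There are 8^5 = 32768 equally likely outcomes.
The number of ordered 5-tuples from {1,…,8} summing to 12 is 330.
P(sum = 12) = 330/32768 = 165/16384 ≈ 0.0101.

0.0101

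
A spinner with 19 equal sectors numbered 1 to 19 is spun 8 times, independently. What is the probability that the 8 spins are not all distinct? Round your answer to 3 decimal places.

0.821

P(all 8 different) = 19/19 · 18/19 · ··· · 12/19 ≈ 0.179.
P(at least two equal) = 1 − 0.179 = 0.821.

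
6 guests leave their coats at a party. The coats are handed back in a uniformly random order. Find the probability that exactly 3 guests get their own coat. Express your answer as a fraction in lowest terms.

1/18

Choose which 3 of the 6 are fixed: C(6,3) = 20 ways.
The remaining 3 must have no fixed point: D(3) = 2.
P = 20·2/720 = 1/18.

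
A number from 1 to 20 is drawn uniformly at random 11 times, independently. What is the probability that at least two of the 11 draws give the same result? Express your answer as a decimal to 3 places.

P(all 11 different) = 20/20 · 19/20 · ··· · 10/20 ≈ 0.033.
P(at least two equal) = 1 − 0.033 = 0.967.

0.967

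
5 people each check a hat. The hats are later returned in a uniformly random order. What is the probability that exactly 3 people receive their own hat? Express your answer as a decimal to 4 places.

Choose which 3 of the 5 are fixed: C(5,3) = 10 ways.
The remaining 2 must have no fixed point: D(2) = 1.
P = 10·1/120 = 1/12 ≈ 0.0833.

0.0833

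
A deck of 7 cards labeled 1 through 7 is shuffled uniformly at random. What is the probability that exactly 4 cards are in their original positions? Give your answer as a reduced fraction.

1/72

Choose which 4 of the 7 are fixed: C(7,4) = 35 ways.
The remaining 3 must have no fixed point: D(3) = 2.
P = 35·2/5040 = 1/72.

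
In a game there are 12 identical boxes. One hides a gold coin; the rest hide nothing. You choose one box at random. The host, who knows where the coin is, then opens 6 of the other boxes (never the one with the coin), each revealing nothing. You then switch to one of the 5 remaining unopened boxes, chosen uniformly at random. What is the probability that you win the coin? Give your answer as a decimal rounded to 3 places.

Your original box holds the coin with probability 1/12, so the other 11 collectively hold it with probability 11/12.
The host can always find 6 empty boxes to open, so the reveals don't change that 11/12; it is now spread over the 5 remaining unopened boxes.
P(win by switching) = (11/12) · (1/5) = 11/60 ≈ 0.183.

0.183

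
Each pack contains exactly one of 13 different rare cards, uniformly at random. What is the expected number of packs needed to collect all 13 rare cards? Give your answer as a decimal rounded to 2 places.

41.34

After i distinct types are collected, each trial gives a new one with probability (13−i)/13, so the expected wait for the next new type is 13/(13−i).
E = 13/13 + 13/12 + 13/11 + 13/10 + 13/9 + 13/8 + 13/7 + 13/6 + 13/5 + 13/4 + 13/3 + 13/2 + 13/1 = 1145993/27720 ≈ 41.34.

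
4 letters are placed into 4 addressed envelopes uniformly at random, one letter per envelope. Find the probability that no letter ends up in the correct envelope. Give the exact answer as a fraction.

3/8

This is the derangement probability: permutations of 4 with no fixed point.
D(4) = 4! · (1 − 1/1! + 1/2! − ··· + (−1)^4/4!) = 9.
P = 9/24 = 3/8.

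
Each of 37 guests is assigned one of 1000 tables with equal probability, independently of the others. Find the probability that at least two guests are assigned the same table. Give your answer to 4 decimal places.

It's easier to compute the probability that all 37 are distinct.
P(all distinct) = 1000/1000 · 999/1000 · ··· · 964/1000 ≈ 0.5095.
So the probability of at least one match is 1 − 0.5095 = 0.4905.

0.4905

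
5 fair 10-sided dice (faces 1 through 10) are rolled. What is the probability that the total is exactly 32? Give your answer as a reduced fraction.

There are 10^5 = 100000 equally likely outcomes.
The number of ordered 5-tuples from {1,…,10} summing to 32 is 4840.
P(sum = 32) = 4840/100000 = 121/2500.

121/2500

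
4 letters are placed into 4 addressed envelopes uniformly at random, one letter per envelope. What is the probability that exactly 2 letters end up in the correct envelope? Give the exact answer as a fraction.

1/4

Choose which 2 of the 4 are fixed: C(4,2) = 6 ways.
The remaining 2 must have no fixed point: D(2) = 1.
P = 6·1/24 = 1/4.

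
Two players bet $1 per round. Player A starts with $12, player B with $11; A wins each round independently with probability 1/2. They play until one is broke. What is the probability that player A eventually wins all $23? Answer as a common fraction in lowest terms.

With a fair step, P(i) = ½P(i−1) + ½P(i+1) with P(0)=0, P(23)=1 has the linear solution P(i) = i/23.
P(12) = 12/23.

12/23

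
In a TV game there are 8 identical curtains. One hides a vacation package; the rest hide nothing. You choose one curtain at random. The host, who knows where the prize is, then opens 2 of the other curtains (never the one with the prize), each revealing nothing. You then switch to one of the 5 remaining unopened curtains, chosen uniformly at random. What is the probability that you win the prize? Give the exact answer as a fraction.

7/40

Your original curtain holds the prize with probability 1/8, so the other 7 collectively hold it with probability 7/8.
The host can always find 2 empty curtains to open, so the reveals don't change that 7/8; it is now spread over the 5 remaining unopened curtains.
P(win by switching) = (7/8) · (1/5) = 7/40.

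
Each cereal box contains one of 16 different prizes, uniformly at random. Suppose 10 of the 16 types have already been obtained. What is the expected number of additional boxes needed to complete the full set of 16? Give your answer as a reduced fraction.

196/5

Starting from 10 distinct types, each trial gives a new one with probability (16−i)/16 when i types are held, so the wait for the next new type is 16/(16−i).
E = 16/6 + 16/5 + 16/4 + 16/3 + 16/2 + 16/1 = 196/5.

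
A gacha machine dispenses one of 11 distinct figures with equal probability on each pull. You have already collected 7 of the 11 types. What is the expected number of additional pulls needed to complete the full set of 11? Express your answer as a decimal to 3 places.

22.917

Starting from 7 distinct types, each trial gives a new one with probability (11−i)/11 when i types are held, so the wait for the next new type is 11/(11−i).
E = 11/4 + 11/3 + 11/2 + 11/1 = 275/12 ≈ 22.917.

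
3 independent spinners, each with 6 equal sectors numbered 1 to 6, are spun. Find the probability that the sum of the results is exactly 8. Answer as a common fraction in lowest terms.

There are 6^3 = 216 equally likely outcomes.
The number of ordered 3-tuples from {1,…,6} summing to 8 is 21.
P(sum = 8) = 21/216 = 7/72.

7/72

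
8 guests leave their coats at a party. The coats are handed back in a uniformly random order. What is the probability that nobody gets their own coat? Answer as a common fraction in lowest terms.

This is the derangement probability: permutations of 8 with no fixed point.
D(8) = 8! · (1 − 1/1! + 1/2! − ··· + (−1)^8/8!) = 14833.
P = 14833/40320 = 2119/5760.

2119/5760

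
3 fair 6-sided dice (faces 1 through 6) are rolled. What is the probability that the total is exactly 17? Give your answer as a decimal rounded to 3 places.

There are 6^3 = 216 equally likely outcomes.
The number of ordered 3-tuples from {1,…,6} summing to 17 is 3.
P(sum = 17) = 3/216 = 1/72 ≈ 0.014.

0.014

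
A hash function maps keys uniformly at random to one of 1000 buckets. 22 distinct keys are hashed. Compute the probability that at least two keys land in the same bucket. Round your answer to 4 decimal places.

0.2076

It's easier to compute the probability that all 22 are distinct.
P(all distinct) = 1000/1000 · 999/1000 · ··· · 979/1000 ≈ 0.7924.
So the probability of at least one match is 1 − 0.7924 = 0.2076.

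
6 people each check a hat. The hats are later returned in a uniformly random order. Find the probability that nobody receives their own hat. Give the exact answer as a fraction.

53/144

This is the derangement probability: permutations of 6 with no fixed point.
D(6) = 6! · (1 − 1/1! + 1/2! − ··· + (−1)^6/6!) = 265.
P = 265/720 = 53/144.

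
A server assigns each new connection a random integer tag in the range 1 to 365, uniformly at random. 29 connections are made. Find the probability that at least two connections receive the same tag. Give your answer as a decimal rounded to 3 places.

It's easier to compute the probability that all 29 are distinct.
P(all distinct) = 365/365 · 364/365 · ··· · 337/365 ≈ 0.319.
So the probability of at least one match is 1 − 0.319 = 0.681.

0.681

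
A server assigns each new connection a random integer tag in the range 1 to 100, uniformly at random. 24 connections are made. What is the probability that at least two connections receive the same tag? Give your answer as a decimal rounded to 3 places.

0.951

It's easier to compute the probability that all 24 are distinct.
P(all distinct) = 100/100 · 99/100 · ··· · 77/100 ≈ 0.049.
So the probability of at least one match is 1 − 0.049 = 0.951.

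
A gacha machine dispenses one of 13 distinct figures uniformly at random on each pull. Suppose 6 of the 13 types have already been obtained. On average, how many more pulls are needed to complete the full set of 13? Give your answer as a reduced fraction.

4719/140

Starting from 6 distinct types, each trial gives a new one with probability (13−i)/13 when i types are held, so the wait for the next new type is 13/(13−i).
E = 13/7 + 13/6 + 13/5 + 13/4 + 13/3 + 13/2 + 13/1 = 4719/140.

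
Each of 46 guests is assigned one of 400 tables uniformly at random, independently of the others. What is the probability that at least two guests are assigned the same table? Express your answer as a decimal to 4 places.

0.9322

It's easier to compute the probability that all 46 are distinct.
P(all distinct) = 400/400 · 399/400 · ··· · 355/400 ≈ 0.0678.
So the probability of at least one match is 1 − 0.0678 = 0.9322.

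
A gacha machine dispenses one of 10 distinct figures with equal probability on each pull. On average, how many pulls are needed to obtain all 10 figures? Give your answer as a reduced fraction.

After i distinct types are collected, each trial gives a new one with probability (10−i)/10, so the expected wait for the next new type is 10/(10−i).
E = 10/10 + 10/9 + 10/8 + 10/7 + 10/6 + 10/5 + 10/4 + 10/3 + 10/2 + 10/1 = 7381/252.

7381/252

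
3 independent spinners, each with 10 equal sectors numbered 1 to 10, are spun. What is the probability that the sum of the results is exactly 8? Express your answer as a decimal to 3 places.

There are 10^3 = 1000 equally likely outcomes.
The number of ordered 3-tuples from {1,…,10} summing to 8 is 21.
P(sum = 8) = 21/1000 ≈ 0.021.

0.021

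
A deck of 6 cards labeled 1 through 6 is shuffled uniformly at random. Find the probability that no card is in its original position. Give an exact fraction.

53/144

This is the derangement probability: permutations of 6 with no fixed point.
D(6) = 6! · (1 − 1/1! + 1/2! − ··· + (−1)^6/6!) = 265.
P = 265/720 = 53/144.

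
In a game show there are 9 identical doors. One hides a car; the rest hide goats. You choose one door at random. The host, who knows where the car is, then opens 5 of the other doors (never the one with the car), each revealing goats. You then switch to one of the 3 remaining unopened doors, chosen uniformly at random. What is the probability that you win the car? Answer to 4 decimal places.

0.2963

Your original door holds the car with probability 1/9, so the other 8 collectively hold it with probability 8/9.
The host can always find 5 empty doors to open, so the reveals don't change that 8/9; it is now spread over the 3 remaining unopened doors.
P(win by switching) = (8/9) · (1/3) = 8/27 ≈ 0.2963.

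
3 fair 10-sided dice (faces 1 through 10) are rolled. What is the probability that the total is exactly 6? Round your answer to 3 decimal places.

0.010

There are 10^3 = 1000 equally likely outcomes.
The number of ordered 3-tuples from {1,…,10} summing to 6 is 10.
P(sum = 6) = 10/1000 = 1/100 ≈ 0.010.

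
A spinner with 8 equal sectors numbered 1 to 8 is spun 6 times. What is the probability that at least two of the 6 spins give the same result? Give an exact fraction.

P(all 6 different) = 8/8 · 7/8 · ··· · 3/8 = 315/4096.
P(at least two equal) = 1 − 315/4096 = 3781/4096.

3781/4096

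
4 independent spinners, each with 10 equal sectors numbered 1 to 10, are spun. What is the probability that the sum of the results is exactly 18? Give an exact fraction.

27/500

There are 10^4 = 10000 equally likely outcomes.
The number of ordered 4-tuples from {1,…,10} summing to 18 is 540.
P(sum = 18) = 540/10000 = 27/500.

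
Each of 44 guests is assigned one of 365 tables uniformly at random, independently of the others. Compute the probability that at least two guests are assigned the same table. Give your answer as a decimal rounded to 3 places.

It's easier to compute the probability that all 44 are distinct.
P(all distinct) = 365/365 · 364/365 · ··· · 322/365 ≈ 0.067.
So the probability of at least one match is 1 − 0.067 = 0.933.

0.933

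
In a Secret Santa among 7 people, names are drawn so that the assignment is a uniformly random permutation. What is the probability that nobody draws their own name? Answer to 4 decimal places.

0.3679

This is the derangement probability: permutations of 7 with no fixed point.
D(7) = 7! · (1 − 1/1! + 1/2! − ··· + (−1)^7/7!) = 1854.
P = 1854/5040 = 103/280 ≈ 0.3679.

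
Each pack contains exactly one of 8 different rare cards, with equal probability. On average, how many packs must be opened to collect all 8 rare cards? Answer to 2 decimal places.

After i distinct types are collected, each trial gives a new one with probability (8−i)/8, so the expected wait for the next new type is 8/(8−i).
E = 8/8 + 8/7 + 8/6 + 8/5 + 8/4 + 8/3 + 8/2 + 8/1 = 761/35 ≈ 21.74.

21.74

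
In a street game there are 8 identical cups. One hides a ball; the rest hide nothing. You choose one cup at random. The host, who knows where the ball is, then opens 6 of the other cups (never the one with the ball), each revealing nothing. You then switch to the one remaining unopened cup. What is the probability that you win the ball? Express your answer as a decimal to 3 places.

Your original cup holds the ball with probability 1/8, so the other 7 collectively hold it with probability 7/8.
The host can always find 6 empty cups to open, so the reveals don't change that 7/8; it is now spread over the 1 remaining unopened cup.
P(win by switching) = (7/8) · (1/1) = 7/8 ≈ 0.875.

0.875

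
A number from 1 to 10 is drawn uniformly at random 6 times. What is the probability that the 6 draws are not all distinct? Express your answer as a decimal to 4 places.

P(all 6 different) = 10/10 · 9/10 · ··· · 5/10 ≈ 0.1512.
P(at least two equal) = 1 − 0.1512 = 0.8488.

0.8488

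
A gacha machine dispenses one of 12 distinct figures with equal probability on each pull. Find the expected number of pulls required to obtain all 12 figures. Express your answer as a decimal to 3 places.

After i distinct types are collected, each trial gives a new one with probability (12−i)/12, so the expected wait for the next new type is 12/(12−i).
E = 12/12 + 12/11 + 12/10 + 12/9 + 12/8 + 12/7 + 12/6 + 12/5 + 12/4 + 12/3 + 12/2 + 12/1 = 86021/2310 ≈ 37.239.

37.239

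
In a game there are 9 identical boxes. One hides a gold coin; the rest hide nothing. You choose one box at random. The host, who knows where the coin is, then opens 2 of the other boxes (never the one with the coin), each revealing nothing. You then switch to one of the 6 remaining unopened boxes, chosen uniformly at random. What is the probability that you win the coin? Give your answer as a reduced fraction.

Your original box holds the coin with probability 1/9, so the other 8 collectively hold it with probability 8/9.
The host can always find 2 empty boxes to open, so the reveals don't change that 8/9; it is now spread over the 6 remaining unopened boxes.
P(win by switching) = (8/9) · (1/6) = 4/27.

4/27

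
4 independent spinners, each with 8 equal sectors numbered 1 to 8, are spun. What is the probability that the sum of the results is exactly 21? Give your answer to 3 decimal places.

0.069

There are 8^4 = 4096 equally likely outcomes.
The number of ordered 4-tuples from {1,…,8} summing to 21 is 284.
P(sum = 21) = 284/4096 = 71/1024 ≈ 0.069.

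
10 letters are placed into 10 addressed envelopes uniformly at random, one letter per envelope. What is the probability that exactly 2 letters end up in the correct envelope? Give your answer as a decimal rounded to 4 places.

Choose which 2 of the 10 are fixed: C(10,2) = 45 ways.
The remaining 8 must have no fixed point: D(8) = 14833.
P = 45·14833/3628800 = 2119/11520 ≈ 0.1839.

0.1839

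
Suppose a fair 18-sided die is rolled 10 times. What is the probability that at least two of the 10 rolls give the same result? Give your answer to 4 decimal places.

P(all 10 different) = 18/18 · 17/18 · ··· · 9/18 ≈ 0.0445.
P(at least two equal) = 1 − 0.0445 = 0.9555.

0.9555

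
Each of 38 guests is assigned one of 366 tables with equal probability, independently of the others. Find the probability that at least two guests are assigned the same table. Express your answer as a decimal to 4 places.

0.8633

It's easier to compute the probability that all 38 are distinct.
P(all distinct) = 366/366 · 365/366 · ··· · 329/366 ≈ 0.1367.
So the probability of at least one match is 1 − 0.1367 = 0.8633.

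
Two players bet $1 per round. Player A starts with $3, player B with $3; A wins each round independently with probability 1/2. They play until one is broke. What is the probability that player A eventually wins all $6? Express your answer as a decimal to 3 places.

0.500

With a fair step, P(i) = ½P(i−1) + ½P(i+1) with P(0)=0, P(6)=1 has the linear solution P(i) = i/6.
P(3) = 3/6 = 1/2 ≈ 0.500.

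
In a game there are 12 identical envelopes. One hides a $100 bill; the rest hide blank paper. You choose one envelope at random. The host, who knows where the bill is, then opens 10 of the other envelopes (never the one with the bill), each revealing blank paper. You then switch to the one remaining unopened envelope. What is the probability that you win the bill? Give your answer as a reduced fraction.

Your original envelope holds the bill with probability 1/12, so the other 11 collectively hold it with probability 11/12.
The host can always find 10 empty envelopes to open, so the reveals don't change that 11/12; it is now spread over the 1 remaining unopened envelope.
P(win by switching) = (11/12) · (1/1) = 11/12.

11/12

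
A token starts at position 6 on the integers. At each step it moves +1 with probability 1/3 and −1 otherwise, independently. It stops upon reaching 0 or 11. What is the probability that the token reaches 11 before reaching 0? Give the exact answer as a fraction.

63/2047

Let r = q/p = (2/3)/(1/3) = 2. The recurrence P(i) = p·P(i+1) + q·P(i−1) with P(0)=0, P(11)=1 gives P(i) = (1 − r^i)/(1 − r^11).
P(6) = (1 − (2)^6) / (1 − (2)^11) = 63/2047.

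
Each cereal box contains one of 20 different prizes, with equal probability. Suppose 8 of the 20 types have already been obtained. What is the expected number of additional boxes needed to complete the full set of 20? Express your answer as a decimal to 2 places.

62.06

Starting from 8 distinct types, each trial gives a new one with probability (20−i)/20 when i types are held, so the wait for the next new type is 20/(20−i).
E = 20/12 + 20/11 + 20/10 + 20/9 + 20/8 + 20/7 + 20/6 + 20/5 + 20/4 + 20/3 + 20/2 + 20/1 = 86021/1386 ≈ 62.06.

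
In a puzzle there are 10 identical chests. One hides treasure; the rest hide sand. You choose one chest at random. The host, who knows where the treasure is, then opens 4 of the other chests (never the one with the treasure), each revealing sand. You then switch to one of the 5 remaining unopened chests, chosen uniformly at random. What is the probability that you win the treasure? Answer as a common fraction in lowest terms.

9/50

Your original chest holds the treasure with probability 1/10, so the other 9 collectively hold it with probability 9/10.
The host can always find 4 empty chests to open, so the reveals don't change that 9/10; it is now spread over the 5 remaining unopened chests.
P(win by switching) = (9/10) · (1/5) = 9/50.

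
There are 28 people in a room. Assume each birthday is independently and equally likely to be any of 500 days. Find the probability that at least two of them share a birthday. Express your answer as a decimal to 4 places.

It's easier to compute the probability that all 28 are distinct.
P(all distinct) = 500/500 · 499/500 · ··· · 473/500 ≈ 0.4629.
So the probability of at least one match is 1 − 0.4629 = 0.5371.

0.5371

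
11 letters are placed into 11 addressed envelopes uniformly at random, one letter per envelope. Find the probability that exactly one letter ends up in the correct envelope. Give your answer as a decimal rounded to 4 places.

Choose which one is fixed: C(11,1) = 11 ways.
The remaining 10 must have no fixed point: D(10) = 1334961.
P = 11·1334961/39916800 = 16481/44800 ≈ 0.3679.

0.3679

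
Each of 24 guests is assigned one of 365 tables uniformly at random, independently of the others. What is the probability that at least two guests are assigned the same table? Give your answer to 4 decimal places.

It's easier to compute the probability that all 24 are distinct.
P(all distinct) = 365/365 · 364/365 · ··· · 342/365 ≈ 0.4617.
So the probability of at least one match is 1 − 0.4617 = 0.5383.

0.5383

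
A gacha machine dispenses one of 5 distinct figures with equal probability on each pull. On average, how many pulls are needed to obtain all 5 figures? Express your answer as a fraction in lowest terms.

137/12

After i distinct types are collected, each trial gives a new one with probability (5−i)/5, so the expected wait for the next new type is 5/(5−i).
E = 5/5 + 5/4 + 5/3 + 5/2 + 5/1 = 137/12.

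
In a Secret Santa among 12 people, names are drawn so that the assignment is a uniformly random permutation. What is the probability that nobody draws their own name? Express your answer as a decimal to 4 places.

0.3679

This is the derangement probability: permutations of 12 with no fixed point.
D(12) = 12! · (1 − 1/1! + 1/2! − ··· + (−1)^12/12!) = 176214841.
P = 176214841/479001600 = 16019531/43545600 ≈ 0.3679.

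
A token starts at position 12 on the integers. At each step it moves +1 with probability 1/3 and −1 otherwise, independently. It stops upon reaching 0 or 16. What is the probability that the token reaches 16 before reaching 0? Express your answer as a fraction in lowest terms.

Let r = q/p = (2/3)/(1/3) = 2. The recurrence P(i) = p·P(i+1) + q·P(i−1) with P(0)=0, P(16)=1 gives P(i) = (1 − r^i)/(1 − r^16).
P(12) = (1 − (2)^12) / (1 − (2)^16) = 273/4369.

273/4369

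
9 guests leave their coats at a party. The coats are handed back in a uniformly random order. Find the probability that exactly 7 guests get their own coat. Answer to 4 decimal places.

Choose which 7 of the 9 are fixed: C(9,7) = 36 ways.
The remaining 2 must have no fixed point: D(2) = 1.
P = 36·1/362880 = 1/10080 ≈ 0.0001.

0.0001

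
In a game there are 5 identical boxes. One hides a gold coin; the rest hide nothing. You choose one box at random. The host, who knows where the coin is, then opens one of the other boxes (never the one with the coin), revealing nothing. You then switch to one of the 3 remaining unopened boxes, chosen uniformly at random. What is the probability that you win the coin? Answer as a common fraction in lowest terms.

Your original box holds the coin with probability 1/5, so the other 4 collectively hold it with probability 4/5.
The host can always find an empty box to open, so this doesn't change that 4/5; it is now spread over the 3 remaining unopened boxes.
P(win by switching) = (4/5) · (1/3) = 4/15.

4/15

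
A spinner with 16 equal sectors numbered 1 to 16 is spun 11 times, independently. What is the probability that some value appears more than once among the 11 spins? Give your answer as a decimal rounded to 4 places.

P(all 11 different) = 16/16 · 15/16 · ··· · 6/16 ≈ 0.0099.
P(at least two equal) = 1 − 0.0099 = 0.9901.

0.9901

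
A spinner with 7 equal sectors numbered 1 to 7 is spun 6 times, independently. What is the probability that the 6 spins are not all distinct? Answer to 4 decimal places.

0.9572

P(all 6 different) = 7/7 · 6/7 · ··· · 2/7 ≈ 0.0428.
P(at least two equal) = 1 − 0.0428 = 0.9572.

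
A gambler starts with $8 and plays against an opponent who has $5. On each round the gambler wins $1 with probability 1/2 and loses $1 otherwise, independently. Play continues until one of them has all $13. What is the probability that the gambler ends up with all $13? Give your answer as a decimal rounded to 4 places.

0.6154

With a fair step, P(i) = ½P(i−1) + ½P(i+1) with P(0)=0, P(13)=1 has the linear solution P(i) = i/13.
P(8) = 8/13 ≈ 0.6154.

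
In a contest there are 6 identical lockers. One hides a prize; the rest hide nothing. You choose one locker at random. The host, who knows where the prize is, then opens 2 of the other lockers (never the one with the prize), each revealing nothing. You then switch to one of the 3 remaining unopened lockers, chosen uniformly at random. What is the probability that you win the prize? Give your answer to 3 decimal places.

0.278

Your original locker holds the prize with probability 1/6, so the other 5 collectively hold it with probability 5/6.
The host can always find 2 empty lockers to open, so the reveals don't change that 5/6; it is now spread over the 3 remaining unopened lockers.
P(win by switching) = (5/6) · (1/3) = 5/18 ≈ 0.278.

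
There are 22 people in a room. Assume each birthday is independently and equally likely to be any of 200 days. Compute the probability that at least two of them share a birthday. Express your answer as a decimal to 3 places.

It's easier to compute the probability that all 22 are distinct.
P(all distinct) = 200/200 · 199/200 · ··· · 179/200 ≈ 0.302.
So the probability of at least one match is 1 − 0.302 = 0.698.

0.698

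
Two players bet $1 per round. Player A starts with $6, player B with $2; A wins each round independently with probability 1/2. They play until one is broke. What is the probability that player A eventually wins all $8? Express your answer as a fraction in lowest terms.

3/4

With a fair step, P(i) = ½P(i−1) + ½P(i+1) with P(0)=0, P(8)=1 has the linear solution P(i) = i/8.
P(6) = 6/8 = 3/4.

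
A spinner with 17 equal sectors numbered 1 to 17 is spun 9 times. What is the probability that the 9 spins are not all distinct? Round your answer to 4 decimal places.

0.9256

P(all 9 different) = 17/17 · 16/17 · ··· · 9/17 ≈ 0.0744.
P(at least two equal) = 1 − 0.0744 = 0.9256.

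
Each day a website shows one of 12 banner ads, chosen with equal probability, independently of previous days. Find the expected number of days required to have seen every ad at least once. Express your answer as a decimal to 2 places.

After i distinct types are collected, each trial gives a new one with probability (12−i)/12, so the expected wait for the next new type is 12/(12−i).
E = 12/12 + 12/11 + 12/10 + 12/9 + 12/8 + 12/7 + 12/6 + 12/5 + 12/4 + 12/3 + 12/2 + 12/1 = 86021/2310 ≈ 37.24.

37.24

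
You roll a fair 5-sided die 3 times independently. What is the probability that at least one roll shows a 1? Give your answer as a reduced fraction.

P(no roll shows a 1) = (4/5)^3 = 64/125.
P(at least one) = 1 − 64/125 = 61/125.

61/125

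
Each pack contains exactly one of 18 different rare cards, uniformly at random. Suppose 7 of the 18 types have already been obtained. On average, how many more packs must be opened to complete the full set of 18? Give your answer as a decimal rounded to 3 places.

Starting from 7 distinct types, each trial gives a new one with probability (18−i)/18 when i types are held, so the wait for the next new type is 18/(18−i).
E = 18/11 + 18/10 + 18/9 + 18/8 + 18/7 + 18/6 + 18/5 + 18/4 + 18/3 + 18/2 + 18/1 = 83711/1540 ≈ 54.358.

54.358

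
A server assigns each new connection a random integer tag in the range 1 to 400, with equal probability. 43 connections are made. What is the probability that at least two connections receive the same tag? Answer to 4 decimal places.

It's easier to compute the probability that all 43 are distinct.
P(all distinct) = 400/400 · 399/400 · ··· · 358/400 ≈ 0.0961.
So the probability of at least one match is 1 − 0.0961 = 0.9039.

0.9039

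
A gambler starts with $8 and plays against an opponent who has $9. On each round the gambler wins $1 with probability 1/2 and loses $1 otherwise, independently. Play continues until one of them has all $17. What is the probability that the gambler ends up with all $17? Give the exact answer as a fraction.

With a fair step, P(i) = ½P(i−1) + ½P(i+1) with P(0)=0, P(17)=1 has the linear solution P(i) = i/17.
P(8) = 8/17.

8/17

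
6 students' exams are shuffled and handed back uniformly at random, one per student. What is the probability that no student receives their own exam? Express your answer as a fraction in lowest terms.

This is the derangement probability: permutations of 6 with no fixed point.
D(6) = 6! · (1 − 1/1! + 1/2! − ··· + (−1)^6/6!) = 265.
P = 265/720 = 53/144.

53/144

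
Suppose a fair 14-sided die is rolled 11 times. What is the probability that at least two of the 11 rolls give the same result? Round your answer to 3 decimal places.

0.996

P(all 11 different) = 14/14 · 13/14 · ··· · 4/14 ≈ 0.004.
P(at least two equal) = 1 − 0.004 = 0.996.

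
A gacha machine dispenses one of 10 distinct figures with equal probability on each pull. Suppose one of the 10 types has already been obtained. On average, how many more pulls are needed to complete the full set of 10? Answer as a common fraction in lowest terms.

7129/252

Starting from 1 distinct type, each trial gives a new one with probability (10−i)/10 when i types are held, so the wait for the next new type is 10/(10−i).
E = 10/9 + 10/8 + 10/7 + 10/6 + 10/5 + 10/4 + 10/3 + 10/2 + 10/1 = 7129/252.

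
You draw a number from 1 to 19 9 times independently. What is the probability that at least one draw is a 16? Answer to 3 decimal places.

0.385

P(no draw is a 16) = (18/19)^9 ≈ 0.615.
P(at least one) = 1 − 0.615 = 0.385.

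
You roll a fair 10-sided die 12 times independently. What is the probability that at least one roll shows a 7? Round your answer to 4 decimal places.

0.7176

P(no roll shows a 7) = (9/10)^12 ≈ 0.2824.
P(at least one) = 1 − 0.2824 = 0.7176.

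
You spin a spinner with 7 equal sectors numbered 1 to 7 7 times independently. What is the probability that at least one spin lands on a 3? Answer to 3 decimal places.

P(no spin lands on a 3) = (6/7)^7 ≈ 0.340.
P(at least one) = 1 − 0.340 = 0.660.

0.660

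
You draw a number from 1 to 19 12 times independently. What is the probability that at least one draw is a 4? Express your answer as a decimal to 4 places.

0.4773

P(no draw is a 4) = (18/19)^12 ≈ 0.5227.
P(at least one) = 1 − 0.5227 = 0.4773.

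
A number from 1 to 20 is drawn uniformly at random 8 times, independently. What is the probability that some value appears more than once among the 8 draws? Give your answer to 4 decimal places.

0.8016

P(all 8 different) = 20/20 · 19/20 · ··· · 13/20 ≈ 0.1984.
P(at least two equal) = 1 − 0.1984 = 0.8016.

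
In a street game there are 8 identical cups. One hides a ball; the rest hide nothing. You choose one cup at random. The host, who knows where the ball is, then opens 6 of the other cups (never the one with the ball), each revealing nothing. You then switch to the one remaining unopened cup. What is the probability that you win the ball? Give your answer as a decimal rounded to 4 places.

Your original cup holds the ball with probability 1/8, so the other 7 collectively hold it with probability 7/8.
The host can always find 6 empty cups to open, so the reveals don't change that 7/8; it is now spread over the 1 remaining unopened cup.
P(win by switching) = (7/8) · (1/1) = 7/8 ≈ 0.8750.

0.8750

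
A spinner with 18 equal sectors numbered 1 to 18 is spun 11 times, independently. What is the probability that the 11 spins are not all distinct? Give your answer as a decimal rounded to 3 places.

0.980

P(all 11 different) = 18/18 · 17/18 · ··· · 8/18 ≈ 0.020.
P(at least two equal) = 1 − 0.020 = 0.980.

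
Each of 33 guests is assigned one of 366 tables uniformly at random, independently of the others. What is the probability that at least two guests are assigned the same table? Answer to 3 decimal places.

It's easier to compute the probability that all 33 are distinct.
P(all distinct) = 366/366 · 365/366 · ··· · 334/366 ≈ 0.226.
So the probability of at least one match is 1 − 0.226 = 0.774.

0.774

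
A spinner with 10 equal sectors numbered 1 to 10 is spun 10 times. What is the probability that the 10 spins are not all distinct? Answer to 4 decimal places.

P(all 10 different) = 10/10 · 9/10 · ··· · 1/10 ≈ 0.0004.
P(at least two equal) = 1 − 0.0004 = 0.9996.

0.9996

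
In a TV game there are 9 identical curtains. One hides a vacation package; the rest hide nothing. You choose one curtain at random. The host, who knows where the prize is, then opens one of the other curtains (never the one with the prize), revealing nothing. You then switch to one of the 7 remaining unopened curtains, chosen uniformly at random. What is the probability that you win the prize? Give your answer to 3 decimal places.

0.127

Your original curtain holds the prize with probability 1/9, so the other 8 collectively hold it with probability 8/9.
The host can always find an empty curtain to open, so this doesn't change that 8/9; it is now spread over the 7 remaining unopened curtains.
P(win by switching) = (8/9) · (1/7) = 8/63 ≈ 0.127.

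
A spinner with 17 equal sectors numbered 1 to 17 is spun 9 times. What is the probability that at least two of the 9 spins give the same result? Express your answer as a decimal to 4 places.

P(all 9 different) = 17/17 · 16/17 · ··· · 9/17 ≈ 0.0744.
P(at least two equal) = 1 − 0.0744 = 0.9256.

0.9256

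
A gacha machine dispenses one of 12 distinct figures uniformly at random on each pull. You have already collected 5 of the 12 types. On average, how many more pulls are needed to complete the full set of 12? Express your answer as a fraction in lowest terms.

Starting from 5 distinct types, each trial gives a new one with probability (12−i)/12 when i types are held, so the wait for the next new type is 12/(12−i).
E = 12/7 + 12/6 + 12/5 + 12/4 + 12/3 + 12/2 + 12/1 = 1089/35.

1089/35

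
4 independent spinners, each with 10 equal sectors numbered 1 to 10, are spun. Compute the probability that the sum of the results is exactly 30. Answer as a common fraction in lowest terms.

There are 10^4 = 10000 equally likely outcomes.
The number of ordered 4-tuples from {1,…,10} summing to 30 is 282.
P(sum = 30) = 282/10000 = 141/5000.

141/5000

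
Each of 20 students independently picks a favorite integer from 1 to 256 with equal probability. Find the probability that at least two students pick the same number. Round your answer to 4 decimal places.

It's easier to compute the probability that all 20 are distinct.
P(all distinct) = 256/256 · 255/256 · ··· · 237/256 ≈ 0.4668.
So the probability of at least one match is 1 − 0.4668 = 0.5332.

0.5332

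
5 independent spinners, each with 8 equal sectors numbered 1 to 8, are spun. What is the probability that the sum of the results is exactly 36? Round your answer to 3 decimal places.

0.002

There are 8^5 = 32768 equally likely outcomes.
The number of ordered 5-tuples from {1,…,8} summing to 36 is 70.
P(sum = 36) = 70/32768 = 35/16384 ≈ 0.002.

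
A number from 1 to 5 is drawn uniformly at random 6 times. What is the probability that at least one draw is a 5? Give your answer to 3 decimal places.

P(no draw is a 5) = (4/5)^6 ≈ 0.262.
P(at least one) = 1 − 0.262 = 0.738.

0.738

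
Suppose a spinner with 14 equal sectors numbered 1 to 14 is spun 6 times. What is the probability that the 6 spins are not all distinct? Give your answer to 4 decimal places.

0.7128

P(all 6 different) = 14/14 · 13/14 · ··· · 9/14 ≈ 0.2872.
P(at least two equal) = 1 − 0.2872 = 0.7128.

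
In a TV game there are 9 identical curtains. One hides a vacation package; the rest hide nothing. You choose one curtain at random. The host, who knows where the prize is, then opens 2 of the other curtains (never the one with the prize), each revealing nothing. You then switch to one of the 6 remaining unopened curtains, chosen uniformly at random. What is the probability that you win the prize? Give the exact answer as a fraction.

Your original curtain holds the prize with probability 1/9, so the other 8 collectively hold it with probability 8/9.
The host can always find 2 empty curtains to open, so the reveals don't change that 8/9; it is now spread over the 6 remaining unopened curtains.
P(win by switching) = (8/9) · (1/6) = 4/27.

4/27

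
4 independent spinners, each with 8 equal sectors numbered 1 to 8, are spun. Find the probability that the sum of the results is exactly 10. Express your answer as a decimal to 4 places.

There are 8^4 = 4096 equally likely outcomes.
The number of ordered 4-tuples from {1,…,8} summing to 10 is 84.
P(sum = 10) = 84/4096 = 21/1024 ≈ 0.0205.

0.0205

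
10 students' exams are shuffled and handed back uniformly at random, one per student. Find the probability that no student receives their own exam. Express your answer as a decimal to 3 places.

0.368

This is the derangement probability: permutations of 10 with no fixed point.
D(10) = 10! · (1 − 1/1! + 1/2! − ··· + (−1)^10/10!) = 1334961.
P = 1334961/3628800 = 16481/44800 ≈ 0.368.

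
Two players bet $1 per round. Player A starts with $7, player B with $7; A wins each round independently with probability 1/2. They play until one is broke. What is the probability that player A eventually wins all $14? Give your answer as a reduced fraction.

1/2

With a fair step, P(i) = ½P(i−1) + ½P(i+1) with P(0)=0, P(14)=1 has the linear solution P(i) = i/14.
P(7) = 7/14 = 1/2.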